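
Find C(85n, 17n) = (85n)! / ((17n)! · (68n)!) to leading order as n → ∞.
C(85n, 17n) ~ (3125/256)^(17n) · sqrt(5/(8π·17n))

Write N = 17n. Apply Stirling to each factorial:
  (5N)! ~ sqrt(2π·5N) · (5N/e)^(5N),
  N! ~ sqrt(2π N) · (N/e)^N,
  (4N)! ~ sqrt(2π·4N) · (4N/e)^(4N).
The exponential factors combine to (5N)^(5N) / (N^N · (4N)^(4N)) = 5^(5N)/4^(4N) = (5^5/4^4)^N = (3125/256)^N.
The square-root prefactors combine to sqrt(2π·5N) / (sqrt(2π N)·sqrt(2π·4N)) = sqrt(5 / (2π·4·N)) = sqrt(5/(8π·17n)).
Substituting N = 17n: C(85n, 17n) ~ (3125/256)^(17n) · sqrt(5/(8π·17n)).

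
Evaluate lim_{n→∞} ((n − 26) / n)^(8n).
lim = e^(−208)

Rewrite as (1 − 26/n)^(8n). By the standard limit (1 + x/n)^n → e^x, we have (1 − 26/n)^n → e^(−26), and raising to the 8th power gives e^(−208).
More precisely, ln[(1 − 26/n)^(8n)] = 8n · ln(1 − 26/n) = 8n · (-26/n + O(1/n^2)) = -208 + O(1/n) → -208.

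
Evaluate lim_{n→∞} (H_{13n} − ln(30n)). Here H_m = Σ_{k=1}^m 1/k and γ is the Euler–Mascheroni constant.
lim = ln(13/30) + γ

By Euler-Maclaurin, H_m = ln m + γ + O(1/m). So
  H_{13n} − ln(30n) = ln(13n) + γ − ln(30n) + O(1/n)
                       = ln(13/30) + γ + O(1/n).
Hence the limit is ln(13/30) + γ.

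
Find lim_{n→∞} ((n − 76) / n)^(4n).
lim = e^(−304)

Rewrite as (1 − 76/n)^(4n). By the standard limit (1 + x/n)^n → e^x, we have (1 − 76/n)^n → e^(−76), and raising to the 4th power gives e^(−304).
More precisely, ln[(1 − 76/n)^(4n)] = 4n · ln(1 − 76/n) = 4n · (-76/n + O(1/n^2)) = -304 + O(1/n) → -304.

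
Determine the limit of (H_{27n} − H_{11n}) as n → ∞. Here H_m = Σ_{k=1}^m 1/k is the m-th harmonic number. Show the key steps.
lim = ln(27/11)

Euler-Maclaurin gives H_m = ln m + γ + 1/(2m) + O(1/m^2). The γ and O(1/m) terms cancel in the difference:
  H_{27n} − H_{11n} = ln(27n) − ln(11n) + O(1/n) = ln(27/11) + O(1/n).
Hence the limit is ln(27/11).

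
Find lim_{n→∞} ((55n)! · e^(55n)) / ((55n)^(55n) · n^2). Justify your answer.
lim = 0

Stirling: (55n)! ~ sqrt(2π·55n) · (55n/e)^(55n). Hence
  (55n)! · e^(55n) / (55n)^(55n) ~ sqrt(2π·55n).
Dividing by n^2: sqrt(2π·55n) / n^2 = sqrt(2π·55) · n^((1−4)/2), so the expression behaves like sqrt(2π·55) · n^((1−4)/2) → 0.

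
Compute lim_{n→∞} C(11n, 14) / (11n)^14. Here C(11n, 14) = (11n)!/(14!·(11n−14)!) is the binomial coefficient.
lim = 1/14! = 1/87178291200

With N = 11n → ∞: C(N, 14) / N^14 = [N(N−1)…(N−13)] / (14! · N^14) = (1/14!) · 1 · (1 − 1/(11n)) · … · (1 − 13/(11n)). Each factor → 1 as N → ∞, so the limit is 1/14! = 1/87178291200.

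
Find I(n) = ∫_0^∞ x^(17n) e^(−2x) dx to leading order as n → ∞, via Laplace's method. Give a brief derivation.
I(n) ~ (sqrt(2π·17n) / 2) · (17n/(2e))^(17n)

Write the integrand as exp(17n ln x − 2x) and set f(x) = 17n ln x − 2x. Then f'(x) = 17n/x − 2 = 0 at x* = 17n/2, and f''(x*) = −17n/x*^2 = −2^2/(17n). Laplace's method (interior maximum) gives
  I(n) ~ e^(f(x*)) · sqrt(2π / |f''(x*)|)
        = exp(17n ln(17n/2) − 17n) · sqrt(2π · 17n / 2^2)
        = (17n/2)^(17n) e^(−17n) · sqrt(2π·17n) / 2
        = (sqrt(2π·17n) / 2) · (17n/(2e))^(17n).
This matches Γ(17n+1)/2^(17n+1) with Stirling applied to Γ.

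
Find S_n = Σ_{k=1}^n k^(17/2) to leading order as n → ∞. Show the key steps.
S_n ~ (2/19) · n^(19/2)

Integral comparison: Σ_{k=1}^n k^(17/2) = ∫_0^n x^(17/2) dx + O(n^(17/2)). The integral is n^(1 + 17/2) / (1 + 17/2) = n^((17+2)/2) / ((17+2)/2) = (2/19) · n^(19/2).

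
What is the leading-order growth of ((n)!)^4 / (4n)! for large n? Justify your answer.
((n)!)^4/(4n)! ~ ((2π·n)^(3/2) / 2) · 4^(−4·n)  →  0

Write N = n. Stirling: N! ~ sqrt(2π N)(N/e)^N and (4N)! ~ sqrt(2π·4N)·(4N/e)^(4N).
  (N!)^4/(4N)! ~ (2π N)^(4/2) (N/e)^(4N) / [sqrt(2π·4N) (4N/e)^(4N)]
     = (2π N)^(4/2) / sqrt(2π·4N) · (N/(4N))^(4N)
     = (2π N)^((4−1)/2) / 2 · 4^(−4N).
Since 4^4 > 1, the factor 4^(−4N) decays exponentially, so the ratio → 0. Substituting N = n gives the stated form.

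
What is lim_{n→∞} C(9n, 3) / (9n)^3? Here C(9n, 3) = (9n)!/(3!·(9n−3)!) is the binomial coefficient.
lim = 1/3! = 1/6

With N = 9n → ∞: C(N, 3) / N^3 = [N(N−1)…(N−2)] / (3! · N^3) = (1/3!) · 1 · (1 − 1/(9n)) · (1 − 2/(9n)). Each factor → 1 as N → ∞, so the limit is 1/3! = 1/6.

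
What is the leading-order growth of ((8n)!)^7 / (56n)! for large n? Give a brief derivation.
((8n)!)^7/(56n)! ~ ((2π·8n)^(6/2) / sqrt(7)) · 7^(−7·8n)  →  0

Write N = 8n. Stirling: N! ~ sqrt(2π N)(N/e)^N and (7N)! ~ sqrt(2π·7N)·(7N/e)^(7N).
  (N!)^7/(7N)! ~ (2π N)^(7/2) (N/e)^(7N) / [sqrt(2π·7N) (7N/e)^(7N)]
     = (2π N)^(7/2) / sqrt(2π·7N) · (N/(7N))^(7N)
     = (2π N)^((7−1)/2) / sqrt(7) · 7^(−7N).
Since 7^7 > 1, the factor 7^(−7N) decays exponentially, so the ratio → 0. Substituting N = 8n gives the stated form.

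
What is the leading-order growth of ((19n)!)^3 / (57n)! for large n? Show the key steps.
((19n)!)^3/(57n)! ~ ((2π·19n)^(2/2) / sqrt(3)) · 3^(−3·19n)  →  0

Write N = 19n. Stirling: N! ~ sqrt(2π N)(N/e)^N and (3N)! ~ sqrt(2π·3N)·(3N/e)^(3N).
  (N!)^3/(3N)! ~ (2π N)^(3/2) (N/e)^(3N) / [sqrt(2π·3N) (3N/e)^(3N)]
     = (2π N)^(3/2) / sqrt(2π·3N) · (N/(3N))^(3N)
     = (2π N)^((3−1)/2) / sqrt(3) · 3^(−3N).
Since 3^3 > 1, the factor 3^(−3N) decays exponentially, so the ratio → 0. Substituting N = 19n gives the stated form.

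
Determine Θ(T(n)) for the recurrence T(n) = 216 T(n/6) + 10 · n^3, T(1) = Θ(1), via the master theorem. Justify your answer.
T(n) = Θ(n^3 log n)

log_6 216 = 3, and f(n) = 10 · n^3 = Θ(n^(log_6 216)). This is Case 2 of the master theorem: T(n) = Θ(f(n) · log n) = Θ(n^3 log n).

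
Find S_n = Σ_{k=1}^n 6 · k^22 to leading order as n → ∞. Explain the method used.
S_n ~ 6 · n^23 / 23

By integral comparison (Euler-Maclaurin), Σ_{k=1}^n 6 · k^22 = 6 · ∫_0^n x^22 dx + O(n^22) = 6 · n^23/23 + O(n^22). (Equivalently, Faulhaber's formula gives the same leading term.)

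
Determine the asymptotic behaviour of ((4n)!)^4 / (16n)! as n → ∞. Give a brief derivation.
((4n)!)^4/(16n)! ~ ((2π·4n)^(3/2) / 2) · 4^(−4·4n)  →  0

Write N = 4n. Stirling: N! ~ sqrt(2π N)(N/e)^N and (4N)! ~ sqrt(2π·4N)·(4N/e)^(4N).
  (N!)^4/(4N)! ~ (2π N)^(4/2) (N/e)^(4N) / [sqrt(2π·4N) (4N/e)^(4N)]
     = (2π N)^(4/2) / sqrt(2π·4N) · (N/(4N))^(4N)
     = (2π N)^((4−1)/2) / 2 · 4^(−4N).
Since 4^4 > 1, the factor 4^(−4N) decays exponentially, so the ratio → 0. Substituting N = 4n gives the stated form.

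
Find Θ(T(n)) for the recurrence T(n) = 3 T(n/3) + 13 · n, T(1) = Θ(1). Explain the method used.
T(n) = Θ(n log n)

log_3 3 = 1, and f(n) = 13 · n = Θ(n^(log_3 3)). This is Case 2 of the master theorem: T(n) = Θ(f(n) · log n) = Θ(n log n).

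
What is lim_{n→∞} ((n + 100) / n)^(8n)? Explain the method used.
lim = e^800

Rewrite as (1 + 100/n)^(8n). By the standard limit (1 + x/n)^n → e^x, we have (1 + 100/n)^n → e^100, and raising to the 8th power gives e^800.
More precisely, ln[(1 + 100/n)^(8n)] = 8n · ln(1 + 100/n) = 8n · (100/n + O(1/n^2)) = 800 + O(1/n) → 800.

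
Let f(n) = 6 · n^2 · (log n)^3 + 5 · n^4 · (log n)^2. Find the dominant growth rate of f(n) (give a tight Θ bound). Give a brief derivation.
f(n) ∈ Θ(n^4 · (log n)^2)

Compare the terms by growth order. For large n, n^a · (log n)^b dominates n^a' · (log n)^b' iff a > a', or (a = a' and b > b'). Ranking the 2 terms shows the dominant one is 5 · n^4 · (log n)^2. Hence f(n) ∈ Θ(n^4 · (log n)^2).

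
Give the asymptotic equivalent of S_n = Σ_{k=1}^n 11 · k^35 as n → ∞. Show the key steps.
S_n ~ 11 · n^36 / 36

By integral comparison (Euler-Maclaurin), Σ_{k=1}^n 11 · k^35 = 11 · ∫_0^n x^35 dx + O(n^35) = 11 · n^36/36 + O(n^35). (Equivalently, Faulhaber's formula gives the same leading term.)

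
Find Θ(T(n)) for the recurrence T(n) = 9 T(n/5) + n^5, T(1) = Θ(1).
T(n) = Θ(n^5)

log_5 9 ≈ 1.365. f(n) = n^5 dominates n^(log_5 9) since 5 > 1.365, and the regularity condition a·f(n/b) = 9·(n/5)^5 = (9/3125)·n^5 ≤ c·f(n) holds with c = 9/3125 ≈ 0.00288 < 1. So this is Case 3: T(n) = Θ(f(n)) = Θ(n^5).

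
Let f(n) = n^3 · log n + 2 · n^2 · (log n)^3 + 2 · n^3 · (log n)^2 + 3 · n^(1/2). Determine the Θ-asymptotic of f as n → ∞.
f(n) ∈ Θ(n^3 · (log n)^2)

Compare the terms by growth order. For large n, n^a · (log n)^b dominates n^a' · (log n)^b' iff a > a', or (a = a' and b > b'). Ranking the 4 terms shows the dominant one is 2 · n^3 · (log n)^2. Hence f(n) ∈ Θ(n^3 · (log n)^2).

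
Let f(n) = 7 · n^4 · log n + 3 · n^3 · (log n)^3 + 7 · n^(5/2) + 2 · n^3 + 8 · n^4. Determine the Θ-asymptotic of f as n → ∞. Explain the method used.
f(n) ∈ Θ(n^4 · log n)

Compare the terms by growth order. For large n, n^a · (log n)^b dominates n^a' · (log n)^b' iff a > a', or (a = a' and b > b'). Ranking the 5 terms shows the dominant one is 7 · n^4 · log n. Hence f(n) ∈ Θ(n^4 · log n).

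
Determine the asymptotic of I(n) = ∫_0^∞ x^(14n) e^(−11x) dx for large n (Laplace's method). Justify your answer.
I(n) ~ (sqrt(2π·14n) / 11) · (14n/(11e))^(14n)

Write the integrand as exp(14n ln x − 11x) and set f(x) = 14n ln x − 11x. Then f'(x) = 14n/x − 11 = 0 at x* = 14n/11, and f''(x*) = −14n/x*^2 = −11^2/(14n). Laplace's method (interior maximum) gives
  I(n) ~ e^(f(x*)) · sqrt(2π / |f''(x*)|)
        = exp(14n ln(14n/11) − 14n) · sqrt(2π · 14n / 11^2)
        = (14n/11)^(14n) e^(−14n) · sqrt(2π·14n) / 11
        = (sqrt(2π·14n) / 11) · (14n/(11e))^(14n).
This matches Γ(14n+1)/11^(14n+1) with Stirling applied to Γ.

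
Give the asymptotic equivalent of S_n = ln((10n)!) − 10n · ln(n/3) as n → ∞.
S_n ~ 10n · (ln 30 − 1) + O(ln n)

Stirling: ln((10n)!) = 10n ln(10n) − 10n + O(ln n).
  S_n = 10n ln(10n) − 10n − 10n ln(n/3) + O(ln n)
      = 10n ln(10n) − 10n ln n + 10n ln 3 − 10n + O(ln n)
      = 10n ln 10 + 10n ln 3 − 10n + O(ln n)
      = 10n (ln 30 − 1) + O(ln n).
Numerically ln(30) − 1 ≈ 2.4012.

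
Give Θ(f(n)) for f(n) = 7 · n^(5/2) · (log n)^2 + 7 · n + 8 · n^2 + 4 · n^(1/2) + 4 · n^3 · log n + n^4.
f(n) ∈ Θ(n^4)

Compare the terms by growth order. For large n, n^a · (log n)^b dominates n^a' · (log n)^b' iff a > a', or (a = a' and b > b'). Ranking the 6 terms shows the dominant one is n^4. Hence f(n) ∈ Θ(n^4).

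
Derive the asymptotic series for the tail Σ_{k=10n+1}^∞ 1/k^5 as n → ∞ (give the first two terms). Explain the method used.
Σ_{k>10n} 1/k^5 = 1/(4 · (10n)^4) − 1/(2 · (10n)^5) + O(1/(10n)^6)

Compare to the integral: ∫_{10n}^∞ x^(−5) dx = [−x^(−4)/4]_{10n}^∞ = 1/((5−1)·(10n)^4). The Euler-Maclaurin correction adds −f(10n)/2 = −1/(2·(10n)^5). Euler-Maclaurin then gives
  Σ_{k>10n} 1/k^5 = ∫_{10n}^∞ dx/x^5 − 1/(2·(10n)^5) + O(1/(10n)^6).
(Equivalently this is ζ(5) − Σ_{k≤10n} 1/k^5.)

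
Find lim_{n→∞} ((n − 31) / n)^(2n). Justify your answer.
lim = e^(−62)

Rewrite as (1 − 31/n)^(2n). By the standard limit (1 + x/n)^n → e^x, we have (1 − 31/n)^n → e^(−31), and raising to the 2nd power gives e^(−62).
More precisely, ln[(1 − 31/n)^(2n)] = 2n · ln(1 − 31/n) = 2n · (-31/n + O(1/n^2)) = -62 + O(1/n) → -62.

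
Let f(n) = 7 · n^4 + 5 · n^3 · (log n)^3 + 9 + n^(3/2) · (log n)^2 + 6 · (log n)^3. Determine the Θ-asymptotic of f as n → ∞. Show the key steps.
f(n) ∈ Θ(n^4)

Compare the terms by growth order. For large n, n^a · (log n)^b dominates n^a' · (log n)^b' iff a > a', or (a = a' and b > b'). Ranking the 5 terms shows the dominant one is 7 · n^4. Hence f(n) ∈ Θ(n^4).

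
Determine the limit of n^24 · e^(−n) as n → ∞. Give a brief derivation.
lim = 0

Exponentials with base > 1 dominate every fixed polynomial: for any fixed c, n^c / e^n → 0 as n → ∞ (e.g. by the ratio test, or since e^n grows faster than any power of n). Hence n^24 · e^(−n) = n^24 / e^n → 0.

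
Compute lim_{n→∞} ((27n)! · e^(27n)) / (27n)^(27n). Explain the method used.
lim = ∞

Stirling: (27n)! ~ sqrt(2π·27n) · (27n/e)^(27n). Hence
  (27n)! · e^(27n) / (27n)^(27n) ~ sqrt(2π·27n) = sqrt(2π·27) · sqrt(n) → ∞.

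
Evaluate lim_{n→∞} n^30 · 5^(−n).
lim = 0

Exponentials with base > 1 dominate every fixed polynomial: for any fixed c, n^c / 5^n → 0 as n → ∞ (e.g. by the ratio test, or by writing 5^n = e^(n ln 5) and noting e^(n ln 5) / n^c → ∞). Hence n^30 · 5^(−n) = n^30 / 5^n → 0.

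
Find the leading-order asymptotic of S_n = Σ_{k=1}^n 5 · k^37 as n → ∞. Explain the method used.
S_n ~ 5 · n^38 / 38

By integral comparison (Euler-Maclaurin), Σ_{k=1}^n 5 · k^37 = 5 · ∫_0^n x^37 dx + O(n^37) = 5 · n^38/38 + O(n^37). (Equivalently, Faulhaber's formula gives the same leading term.)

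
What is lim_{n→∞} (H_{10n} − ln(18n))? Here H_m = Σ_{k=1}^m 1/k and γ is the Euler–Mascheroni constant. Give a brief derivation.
lim = ln(5/9) + γ

By Euler-Maclaurin, H_m = ln m + γ + O(1/m). So
  H_{10n} − ln(18n) = ln(10n) + γ − ln(18n) + O(1/n)
                       = ln(10/18) + γ + O(1/n).
Hence the limit is ln(10/18) + γ (= ln(5/9)).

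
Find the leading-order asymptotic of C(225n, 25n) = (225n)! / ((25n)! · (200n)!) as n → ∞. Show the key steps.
C(225n, 25n) ~ (387420489/16777216)^(25n) · sqrt(9/(16π·25n))

Write N = 25n. Apply Stirling to each factorial:
  (9N)! ~ sqrt(2π·9N) · (9N/e)^(9N),
  N! ~ sqrt(2π N) · (N/e)^N,
  (8N)! ~ sqrt(2π·8N) · (8N/e)^(8N).
The exponential factors combine to (9N)^(9N) / (N^N · (8N)^(8N)) = 9^(9N)/8^(8N) = (9^9/8^8)^N = (387420489/16777216)^N.
The square-root prefactors combine to sqrt(2π·9N) / (sqrt(2π N)·sqrt(2π·8N)) = sqrt(9 / (2π·8·N)) = sqrt(9/(16π·25n)).
Substituting N = 25n: C(225n, 25n) ~ (387420489/16777216)^(25n) · sqrt(9/(16π·25n)).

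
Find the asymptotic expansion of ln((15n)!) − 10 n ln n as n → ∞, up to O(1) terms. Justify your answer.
ln((15n)!) − 10 n ln n = 5 n ln n + 15(ln 15 − 1) n + (1/2) ln(2π·15n) + O(1/n)

Stirling: ln((15n)!) = 15n ln(15n) − 15n + (1/2) ln(2π·15n) + O(1/n).
Expand 15n ln(15n) = 15n (ln n + ln 15) = 15n ln n + 15n ln 15.
Subtract 10n ln n: leading term is (15 − 10) n ln n = 5 n ln n. The next term is 15n ln 15 − 15n = 15(ln 15 − 1) n. Then the (1/2) ln(2π·15n) correction.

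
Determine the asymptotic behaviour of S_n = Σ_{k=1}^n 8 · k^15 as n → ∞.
S_n ~ n^16 / 2

By integral comparison (Euler-Maclaurin), Σ_{k=1}^n 8 · k^15 = 8 · ∫_0^n x^15 dx + O(n^15) = 8 · n^16/16 = n^16 / 2 + O(n^15). (Equivalently, Faulhaber's formula gives the same leading term.)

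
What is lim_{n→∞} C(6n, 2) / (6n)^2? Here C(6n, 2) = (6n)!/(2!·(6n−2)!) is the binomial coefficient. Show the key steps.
lim = 1/2! = 1/2

With N = 6n → ∞: C(N, 2) / N^2 = [N(N−1)…(N−1)] / (2! · N^2) = (1/2!) · 1 · (1 − 1/(6n)). Each factor → 1 as N → ∞, so the limit is 1/2! = 1/2.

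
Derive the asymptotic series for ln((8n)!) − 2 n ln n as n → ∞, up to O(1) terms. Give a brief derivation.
ln((8n)!) − 2 n ln n = 6 n ln n + 8(ln 8 − 1) n + (1/2) ln(2π·8n) + O(1/n)

Stirling: ln((8n)!) = 8n ln(8n) − 8n + (1/2) ln(2π·8n) + O(1/n).
Expand 8n ln(8n) = 8n (ln n + ln 8) = 8n ln n + 8n ln 8.
Subtract 2n ln n: leading term is (8 − 2) n ln n = 6 n ln n. The next term is 8n ln 8 − 8n = 8(ln 8 − 1) n. Then the (1/2) ln(2π·8n) correction.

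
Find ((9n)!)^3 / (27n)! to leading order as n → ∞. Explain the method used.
((9n)!)^3/(27n)! ~ ((2π·9n)^(2/2) / sqrt(3)) · 3^(−3·9n)  →  0

Write N = 9n. Stirling: N! ~ sqrt(2π N)(N/e)^N and (3N)! ~ sqrt(2π·3N)·(3N/e)^(3N).
  (N!)^3/(3N)! ~ (2π N)^(3/2) (N/e)^(3N) / [sqrt(2π·3N) (3N/e)^(3N)]
     = (2π N)^(3/2) / sqrt(2π·3N) · (N/(3N))^(3N)
     = (2π N)^((3−1)/2) / sqrt(3) · 3^(−3N).
Since 3^3 > 1, the factor 3^(−3N) decays exponentially, so the ratio → 0. Substituting N = 9n gives the stated form.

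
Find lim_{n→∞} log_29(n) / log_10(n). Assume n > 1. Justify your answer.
lim = ln(10) / ln(29) = log_29(10)

Change of base: log_29(n) = ln n / ln 29 and log_10(n) = ln n / ln 10. The ratio is (ln n / ln 29) · (ln 10 / ln n) = ln 10 / ln 29, a constant independent of n. So the limit is ln 10 / ln 29 = log_29(10).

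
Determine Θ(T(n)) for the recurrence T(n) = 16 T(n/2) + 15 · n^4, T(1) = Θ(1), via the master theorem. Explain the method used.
T(n) = Θ(n^4 log n)

log_2 16 = 4, and f(n) = 15 · n^4 = Θ(n^(log_2 16)). This is Case 2 of the master theorem: T(n) = Θ(f(n) · log n) = Θ(n^4 log n).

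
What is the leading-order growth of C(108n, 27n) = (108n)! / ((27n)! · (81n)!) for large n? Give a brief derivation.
C(108n, 27n) ~ (256/27)^(27n) · sqrt(2/(3π·27n))

Write N = 27n. Apply Stirling to each factorial:
  (4N)! ~ sqrt(2π·4N) · (4N/e)^(4N),
  N! ~ sqrt(2π N) · (N/e)^N,
  (3N)! ~ sqrt(2π·3N) · (3N/e)^(3N).
The exponential factors combine to (4N)^(4N) / (N^N · (3N)^(3N)) = 4^(4N)/3^(3N) = (4^4/3^3)^N = (256/27)^N.
The square-root prefactors combine to sqrt(2π·4N) / (sqrt(2π N)·sqrt(2π·3N)) = sqrt(4 / (2π·3·N)) = sqrt(2/(3π·27n)).
Substituting N = 27n: C(108n, 27n) ~ (256/27)^(27n) · sqrt(2/(3π·27n)).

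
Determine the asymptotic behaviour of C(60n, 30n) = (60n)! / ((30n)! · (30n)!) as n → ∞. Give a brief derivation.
C(60n, 30n) ~ (4)^(30n) · sqrt(1/(π·30n))

Write N = 30n. Apply Stirling to each factorial:
  (2N)! ~ sqrt(2π·2N) · (2N/e)^(2N),
  N! ~ sqrt(2π N) · (N/e)^N,
  (1N)! ~ sqrt(2π·1N) · (1N/e)^(1N).
The exponential factors combine to (2N)^(2N) / (N^N · (1N)^(1N)) = 2^(2N)/1^(1N) = (2^2/1^1)^N = (4)^N.
The square-root prefactors combine to sqrt(2π·2N) / (sqrt(2π N)·sqrt(2π·1N)) = sqrt(2 / (2π·1·N)) = sqrt(1/(π·30n)).
Substituting N = 30n: C(60n, 30n) ~ (4)^(30n) · sqrt(1/(π·30n)).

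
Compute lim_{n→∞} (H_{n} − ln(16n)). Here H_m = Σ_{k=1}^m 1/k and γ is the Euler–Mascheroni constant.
lim = −ln 16 + γ

By Euler-Maclaurin, H_m = ln m + γ + O(1/m). So
  H_{n} − ln(16n) = ln(n) + γ − ln(16n) + O(1/n)
                       = ln(1/16) + γ + O(1/n).
Hence the limit is ln(1/16) + γ.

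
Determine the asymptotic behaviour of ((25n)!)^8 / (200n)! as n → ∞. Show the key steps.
((25n)!)^8/(200n)! ~ ((2π·25n)^(7/2) / sqrt(8)) · 8^(−8·25n)  →  0

Write N = 25n. Stirling: N! ~ sqrt(2π N)(N/e)^N and (8N)! ~ sqrt(2π·8N)·(8N/e)^(8N).
  (N!)^8/(8N)! ~ (2π N)^(8/2) (N/e)^(8N) / [sqrt(2π·8N) (8N/e)^(8N)]
     = (2π N)^(8/2) / sqrt(2π·8N) · (N/(8N))^(8N)
     = (2π N)^((8−1)/2) / sqrt(8) · 8^(−8N).
Since 8^8 > 1, the factor 8^(−8N) decays exponentially, so the ratio → 0. Substituting N = 25n gives the stated form.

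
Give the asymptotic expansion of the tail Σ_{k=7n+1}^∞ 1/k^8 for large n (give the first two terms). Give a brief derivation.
Σ_{k>7n} 1/k^8 = 1/(7 · (7n)^7) − 1/(2 · (7n)^8) + O(1/(7n)^9)

Compare to the integral: ∫_{7n}^∞ x^(−8) dx = [−x^(−7)/7]_{7n}^∞ = 1/((8−1)·(7n)^7). The Euler-Maclaurin correction adds −f(7n)/2 = −1/(2·(7n)^8). Euler-Maclaurin then gives
  Σ_{k>7n} 1/k^8 = ∫_{7n}^∞ dx/x^8 − 1/(2·(7n)^8) + O(1/(7n)^9).
(Equivalently this is ζ(8) − Σ_{k≤7n} 1/k^8.)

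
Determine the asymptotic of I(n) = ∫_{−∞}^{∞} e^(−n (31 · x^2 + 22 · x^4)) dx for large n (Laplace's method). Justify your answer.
I(n) ~ sqrt(π/(31n))

φ(x) = 31 · x^2 + 22 · x^4 has its unique global minimum at x* = 0 (since φ'(x) = 62x + 88x^3 = 0 only at x = 0 for real x with both coefficients positive, and φ → ∞ as |x| → ∞). At x* = 0, φ(0) = 0 and φ''(0) = 62. Laplace's method then gives
  I(n) ~ sqrt(2π / (n · φ''(0))) · e^(−n φ(0)) = sqrt(2π / (62n)) = sqrt(π/(31n)).
The 22 · x^4 term contributes only at subleading order (an O(1/n) relative correction).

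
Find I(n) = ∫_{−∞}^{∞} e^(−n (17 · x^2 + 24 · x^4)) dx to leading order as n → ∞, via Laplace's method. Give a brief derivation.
I(n) ~ sqrt(π/(17n))

φ(x) = 17 · x^2 + 24 · x^4 has its unique global minimum at x* = 0 (since φ'(x) = 34x + 96x^3 = 0 only at x = 0 for real x with both coefficients positive, and φ → ∞ as |x| → ∞). At x* = 0, φ(0) = 0 and φ''(0) = 34. Laplace's method then gives
  I(n) ~ sqrt(2π / (n · φ''(0))) · e^(−n φ(0)) = sqrt(2π / (34n)) = sqrt(π/(17n)).
The 24 · x^4 term contributes only at subleading order (an O(1/n) relative correction).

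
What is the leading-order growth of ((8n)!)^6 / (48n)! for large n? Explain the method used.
((8n)!)^6/(48n)! ~ ((2π·8n)^(5/2) / sqrt(6)) · 6^(−6·8n)  →  0

Write N = 8n. Stirling: N! ~ sqrt(2π N)(N/e)^N and (6N)! ~ sqrt(2π·6N)·(6N/e)^(6N).
  (N!)^6/(6N)! ~ (2π N)^(6/2) (N/e)^(6N) / [sqrt(2π·6N) (6N/e)^(6N)]
     = (2π N)^(6/2) / sqrt(2π·6N) · (N/(6N))^(6N)
     = (2π N)^((6−1)/2) / sqrt(6) · 6^(−6N).
Since 6^6 > 1, the factor 6^(−6N) decays exponentially, so the ratio → 0. Substituting N = 8n gives the stated form.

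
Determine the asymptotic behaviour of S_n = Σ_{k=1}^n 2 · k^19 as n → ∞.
S_n ~ n^20 / 10

By integral comparison (Euler-Maclaurin), Σ_{k=1}^n 2 · k^19 = 2 · ∫_0^n x^19 dx + O(n^19) = 2 · n^20/20 = n^20 / 10 + O(n^19). (Equivalently, Faulhaber's formula gives the same leading term.)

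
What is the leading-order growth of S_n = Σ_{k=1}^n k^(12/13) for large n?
S_n ~ (13/25) · n^(25/13)

Integral comparison: Σ_{k=1}^n k^(12/13) = ∫_0^n x^(12/13) dx + O(n^(12/13)). The integral is n^(1 + 12/13) / (1 + 12/13) = n^((12+13)/13) / ((12+13)/13) = (13/25) · n^(25/13).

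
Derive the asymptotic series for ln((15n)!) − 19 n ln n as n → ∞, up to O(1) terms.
ln((15n)!) − 19 n ln n = −4 n ln n + 15(ln 15 − 1) n + (1/2) ln(2π·15n) + O(1/n)

Stirling: ln((15n)!) = 15n ln(15n) − 15n + (1/2) ln(2π·15n) + O(1/n).
Expand 15n ln(15n) = 15n (ln n + ln 15) = 15n ln n + 15n ln 15.
Subtract 19n ln n: leading term is (15 − 19) n ln n = −4 n ln n. The next term is 15n ln 15 − 15n = 15(ln 15 − 1) n. Then the (1/2) ln(2π·15n) correction.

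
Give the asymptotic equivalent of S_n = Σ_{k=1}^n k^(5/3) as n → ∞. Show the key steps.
S_n ~ (3/8) · n^(8/3)

Integral comparison: Σ_{k=1}^n k^(5/3) = ∫_0^n x^(5/3) dx + O(n^(5/3)). The integral is n^(1 + 5/3) / (1 + 5/3) = n^((5+3)/3) / ((5+3)/3) = (3/8) · n^(8/3).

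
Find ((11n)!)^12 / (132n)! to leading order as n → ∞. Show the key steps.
((11n)!)^12/(132n)! ~ ((2π·11n)^(11/2) / sqrt(12)) · 12^(−12·11n)  →  0

Write N = 11n. Stirling: N! ~ sqrt(2π N)(N/e)^N and (12N)! ~ sqrt(2π·12N)·(12N/e)^(12N).
  (N!)^12/(12N)! ~ (2π N)^(12/2) (N/e)^(12N) / [sqrt(2π·12N) (12N/e)^(12N)]
     = (2π N)^(12/2) / sqrt(2π·12N) · (N/(12N))^(12N)
     = (2π N)^((12−1)/2) / sqrt(12) · 12^(−12N).
Since 12^12 > 1, the factor 12^(−12N) decays exponentially, so the ratio → 0. Substituting N = 11n gives the stated form.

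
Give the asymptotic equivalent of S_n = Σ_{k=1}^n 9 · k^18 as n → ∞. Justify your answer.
S_n ~ 9 · n^19 / 19

By integral comparison (Euler-Maclaurin), Σ_{k=1}^n 9 · k^18 = 9 · ∫_0^n x^18 dx + O(n^18) = 9 · n^19/19 + O(n^18). (Equivalently, Faulhaber's formula gives the same leading term.)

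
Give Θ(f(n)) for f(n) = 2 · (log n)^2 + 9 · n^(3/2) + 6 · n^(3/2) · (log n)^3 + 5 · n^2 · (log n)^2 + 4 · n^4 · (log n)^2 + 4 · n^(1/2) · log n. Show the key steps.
f(n) ∈ Θ(n^4 · (log n)^2)

Compare the terms by growth order. For large n, n^a · (log n)^b dominates n^a' · (log n)^b' iff a > a', or (a = a' and b > b'). Ranking the 6 terms shows the dominant one is 4 · n^4 · (log n)^2. Hence f(n) ∈ Θ(n^4 · (log n)^2).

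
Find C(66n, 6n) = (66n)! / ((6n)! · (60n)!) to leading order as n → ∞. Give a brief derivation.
C(66n, 6n) ~ (285311670611/10000000000)^(6n) · sqrt(11/(20π·6n))

Write N = 6n. Apply Stirling to each factorial:
  (11N)! ~ sqrt(2π·11N) · (11N/e)^(11N),
  N! ~ sqrt(2π N) · (N/e)^N,
  (10N)! ~ sqrt(2π·10N) · (10N/e)^(10N).
The exponential factors combine to (11N)^(11N) / (N^N · (10N)^(10N)) = 11^(11N)/10^(10N) = (11^11/10^10)^N = (285311670611/10000000000)^N.
The square-root prefactors combine to sqrt(2π·11N) / (sqrt(2π N)·sqrt(2π·10N)) = sqrt(11 / (2π·10·N)) = sqrt(11/(20π·6n)).
Substituting N = 6n: C(66n, 6n) ~ (285311670611/10000000000)^(6n) · sqrt(11/(20π·6n)).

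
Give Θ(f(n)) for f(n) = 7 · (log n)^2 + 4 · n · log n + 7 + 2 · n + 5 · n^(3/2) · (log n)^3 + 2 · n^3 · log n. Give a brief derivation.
f(n) ∈ Θ(n^3 · log n)

Compare the terms by growth order. For large n, n^a · (log n)^b dominates n^a' · (log n)^b' iff a > a', or (a = a' and b > b'). Ranking the 6 terms shows the dominant one is 2 · n^3 · log n. Hence f(n) ∈ Θ(n^3 · log n).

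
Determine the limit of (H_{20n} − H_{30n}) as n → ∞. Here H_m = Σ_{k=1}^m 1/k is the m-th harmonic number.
lim = ln(20/30) = ln(2/3)

Euler-Maclaurin gives H_m = ln m + γ + 1/(2m) + O(1/m^2). The γ and O(1/m) terms cancel in the difference:
  H_{20n} − H_{30n} = ln(20n) − ln(30n) + O(1/n) = ln(20/30) + O(1/n).
Hence the limit is ln(20/30) = ln(2/3).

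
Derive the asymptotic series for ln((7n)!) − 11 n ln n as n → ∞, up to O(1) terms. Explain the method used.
ln((7n)!) − 11 n ln n = −4 n ln n + 7(ln 7 − 1) n + (1/2) ln(2π·7n) + O(1/n)

Stirling: ln((7n)!) = 7n ln(7n) − 7n + (1/2) ln(2π·7n) + O(1/n).
Expand 7n ln(7n) = 7n (ln n + ln 7) = 7n ln n + 7n ln 7.
Subtract 11n ln n: leading term is (7 − 11) n ln n = −4 n ln n. The next term is 7n ln 7 − 7n = 7(ln 7 − 1) n. Then the (1/2) ln(2π·7n) correction.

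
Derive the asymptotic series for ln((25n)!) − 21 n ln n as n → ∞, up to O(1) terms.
ln((25n)!) − 21 n ln n = 4 n ln n + 25(ln 25 − 1) n + (1/2) ln(2π·25n) + O(1/n)

Stirling: ln((25n)!) = 25n ln(25n) − 25n + (1/2) ln(2π·25n) + O(1/n).
Expand 25n ln(25n) = 25n (ln n + ln 25) = 25n ln n + 25n ln 25.
Subtract 21n ln n: leading term is (25 − 21) n ln n = 4 n ln n. The next term is 25n ln 25 − 25n = 25(ln 25 − 1) n. Then the (1/2) ln(2π·25n) correction.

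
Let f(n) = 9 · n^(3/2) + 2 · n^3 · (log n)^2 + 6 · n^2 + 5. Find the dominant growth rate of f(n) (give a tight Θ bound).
f(n) ∈ Θ(n^3 · (log n)^2)

Compare the terms by growth order. For large n, n^a · (log n)^b dominates n^a' · (log n)^b' iff a > a', or (a = a' and b > b'). Ranking the 4 terms shows the dominant one is 2 · n^3 · (log n)^2. Hence f(n) ∈ Θ(n^3 · (log n)^2).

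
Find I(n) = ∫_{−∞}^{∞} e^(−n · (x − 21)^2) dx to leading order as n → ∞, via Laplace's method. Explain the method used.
I(n) = sqrt(π/n)

Here φ(x) = (x − 21)^2 has its unique minimum at x* = 21 with φ(x*) = 0 and φ''(x*) = 2. Laplace's method gives
  I(n) ~ e^(−n φ(x*)) · sqrt(2π / (n · φ''(x*))) = sqrt(2π / (2n)) = sqrt(π/n).
This is exact: substituting u = (x − 21)·sqrt(n) gives I(n) = (1/sqrt(n)) ∫_{−∞}^{∞} e^(−u^2) du = sqrt(π/n).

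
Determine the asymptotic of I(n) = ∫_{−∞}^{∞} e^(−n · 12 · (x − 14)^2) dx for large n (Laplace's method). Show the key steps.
I(n) = sqrt(π/(12n))

Here φ(x) = 12 · (x − 14)^2 has its unique minimum at x* = 14 with φ(x*) = 0 and φ''(x*) = 24. Laplace's method gives
  I(n) ~ e^(−n φ(x*)) · sqrt(2π / (n · φ''(x*))) = sqrt(2π / (24n)) = sqrt(π/(12n)).
This is exact: substituting u = (x − 14)·sqrt(12n) gives I(n) = (1/sqrt(12n)) ∫_{−∞}^{∞} e^(−u^2) du = sqrt(π/(12n)).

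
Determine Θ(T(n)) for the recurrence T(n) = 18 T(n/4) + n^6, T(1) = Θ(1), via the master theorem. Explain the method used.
T(n) = Θ(n^6)

log_4 18 ≈ 2.085. f(n) = n^6 dominates n^(log_4 18) since 6 > 2.085, and the regularity condition a·f(n/b) = 18·(n/4)^6 = (18/4096)·n^6 ≤ c·f(n) holds with c = 18/4096 ≈ 0.00439 < 1. So this is Case 3: T(n) = Θ(f(n)) = Θ(n^6).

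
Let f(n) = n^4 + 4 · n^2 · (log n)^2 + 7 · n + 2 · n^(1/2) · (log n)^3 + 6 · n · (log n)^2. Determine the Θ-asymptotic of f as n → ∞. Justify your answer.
f(n) ∈ Θ(n^4)

Compare the terms by growth order. For large n, n^a · (log n)^b dominates n^a' · (log n)^b' iff a > a', or (a = a' and b > b'). Ranking the 5 terms shows the dominant one is n^4. Hence f(n) ∈ Θ(n^4).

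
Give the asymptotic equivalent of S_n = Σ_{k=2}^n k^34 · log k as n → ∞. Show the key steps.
S_n ~ n^35 log n / 35 − n^35 / 1225

By integral comparison, S_n = ∫_1^n x^34 · log x dx + O(n^34 · log n). For the integral, ∫ x^34 log x dx = n^35 log n / 35 − n^35/1225 (integration by parts). Hence S_n ~ n^35 log n / 35 − n^35 / 1225.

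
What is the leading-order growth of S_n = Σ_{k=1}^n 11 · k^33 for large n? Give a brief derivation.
S_n ~ 11 · n^34 / 34

By integral comparison (Euler-Maclaurin), Σ_{k=1}^n 11 · k^33 = 11 · ∫_0^n x^33 dx + O(n^33) = 11 · n^34/34 + O(n^33). (Equivalently, Faulhaber's formula gives the same leading term.)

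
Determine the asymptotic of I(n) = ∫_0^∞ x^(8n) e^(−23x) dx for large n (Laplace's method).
I(n) ~ (sqrt(2π·8n) / 23) · (8n/(23e))^(8n)

Write the integrand as exp(8n ln x − 23x) and set f(x) = 8n ln x − 23x. Then f'(x) = 8n/x − 23 = 0 at x* = 8n/23, and f''(x*) = −8n/x*^2 = −23^2/(8n). Laplace's method (interior maximum) gives
  I(n) ~ e^(f(x*)) · sqrt(2π / |f''(x*)|)
        = exp(8n ln(8n/23) − 8n) · sqrt(2π · 8n / 23^2)
        = (8n/23)^(8n) e^(−8n) · sqrt(2π·8n) / 23
        = (sqrt(2π·8n) / 23) · (8n/(23e))^(8n).
This matches Γ(8n+1)/23^(8n+1) with Stirling applied to Γ.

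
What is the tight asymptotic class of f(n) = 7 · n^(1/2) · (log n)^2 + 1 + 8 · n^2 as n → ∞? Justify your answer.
f(n) ∈ Θ(n^2)

Compare the terms by growth order. For large n, n^a · (log n)^b dominates n^a' · (log n)^b' iff a > a', or (a = a' and b > b'). Ranking the 3 terms shows the dominant one is 8 · n^2. Hence f(n) ∈ Θ(n^2).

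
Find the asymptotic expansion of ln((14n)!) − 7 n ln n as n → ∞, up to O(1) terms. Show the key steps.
ln((14n)!) − 7 n ln n = 7 n ln n + 14(ln 14 − 1) n + (1/2) ln(2π·14n) + O(1/n)

Stirling: ln((14n)!) = 14n ln(14n) − 14n + (1/2) ln(2π·14n) + O(1/n).
Expand 14n ln(14n) = 14n (ln n + ln 14) = 14n ln n + 14n ln 14.
Subtract 7n ln n: leading term is (14 − 7) n ln n = 7 n ln n. The next term is 14n ln 14 − 14n = 14(ln 14 − 1) n. Then the (1/2) ln(2π·14n) correction.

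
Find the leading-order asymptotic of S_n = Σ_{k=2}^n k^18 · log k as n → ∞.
S_n ~ n^19 log n / 19 − n^19 / 361

By integral comparison, S_n = ∫_1^n x^18 · log x dx + O(n^18 · log n). For the integral, ∫ x^18 log x dx = n^19 log n / 19 − n^19/361 (integration by parts). Hence S_n ~ n^19 log n / 19 − n^19 / 361.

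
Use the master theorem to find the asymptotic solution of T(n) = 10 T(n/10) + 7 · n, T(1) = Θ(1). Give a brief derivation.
T(n) = Θ(n log n)

log_10 10 = 1, and f(n) = 7 · n = Θ(n^(log_10 10)). This is Case 2 of the master theorem: T(n) = Θ(f(n) · log n) = Θ(n log n).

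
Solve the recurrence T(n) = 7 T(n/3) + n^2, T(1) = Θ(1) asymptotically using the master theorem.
T(n) = Θ(n^2)

log_3 7 ≈ 1.771. f(n) = n^2 dominates n^(log_3 7) since 2 > 1.771, and the regularity condition a·f(n/b) = 7·(n/3)^2 = (7/9)·n^2 ≤ c·f(n) holds with c = 7/9 ≈ 0.778 < 1. So this is Case 3: T(n) = Θ(f(n)) = Θ(n^2).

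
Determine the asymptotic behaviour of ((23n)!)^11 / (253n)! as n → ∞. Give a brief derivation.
((23n)!)^11/(253n)! ~ ((2π·23n)^(10/2) / sqrt(11)) · 11^(−11·23n)  →  0

Write N = 23n. Stirling: N! ~ sqrt(2π N)(N/e)^N and (11N)! ~ sqrt(2π·11N)·(11N/e)^(11N).
  (N!)^11/(11N)! ~ (2π N)^(11/2) (N/e)^(11N) / [sqrt(2π·11N) (11N/e)^(11N)]
     = (2π N)^(11/2) / sqrt(2π·11N) · (N/(11N))^(11N)
     = (2π N)^((11−1)/2) / sqrt(11) · 11^(−11N).
Since 11^11 > 1, the factor 11^(−11N) decays exponentially, so the ratio → 0. Substituting N = 23n gives the stated form.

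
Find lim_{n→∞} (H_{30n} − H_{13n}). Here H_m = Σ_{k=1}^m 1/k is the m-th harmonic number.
lim = ln(30/13)

Euler-Maclaurin gives H_m = ln m + γ + 1/(2m) + O(1/m^2). The γ and O(1/m) terms cancel in the difference:
  H_{30n} − H_{13n} = ln(30n) − ln(13n) + O(1/n) = ln(30/13) + O(1/n).
Hence the limit is ln(30/13).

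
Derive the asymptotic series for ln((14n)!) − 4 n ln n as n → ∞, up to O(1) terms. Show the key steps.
ln((14n)!) − 4 n ln n = 10 n ln n + 14(ln 14 − 1) n + (1/2) ln(2π·14n) + O(1/n)

Stirling: ln((14n)!) = 14n ln(14n) − 14n + (1/2) ln(2π·14n) + O(1/n).
Expand 14n ln(14n) = 14n (ln n + ln 14) = 14n ln n + 14n ln 14.
Subtract 4n ln n: leading term is (14 − 4) n ln n = 10 n ln n. The next term is 14n ln 14 − 14n = 14(ln 14 − 1) n. Then the (1/2) ln(2π·14n) correction.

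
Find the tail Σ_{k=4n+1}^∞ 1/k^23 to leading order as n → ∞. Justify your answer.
Σ_{k>4n} 1/k^23 ~ 1/(22 · (4n)^22)

Compare to the integral: ∫_{4n}^∞ x^(−23) dx = [−x^(−22)/22]_{4n}^∞ = 1/((23−1)·(4n)^22). Euler-Maclaurin then gives
  Σ_{k>4n} 1/k^23 = ∫_{4n}^∞ dx/x^23 − 1/(2·(4n)^23) + O(1/(4n)^24).
(Equivalently this is ζ(23) − Σ_{k≤4n} 1/k^23.)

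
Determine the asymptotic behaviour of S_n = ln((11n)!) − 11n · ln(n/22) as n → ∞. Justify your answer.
S_n ~ 11n · (ln 242 − 1) + O(ln n)

Stirling: ln((11n)!) = 11n ln(11n) − 11n + O(ln n).
  S_n = 11n ln(11n) − 11n − 11n ln(n/22) + O(ln n)
      = 11n ln(11n) − 11n ln n + 11n ln 22 − 11n + O(ln n)
      = 11n ln 11 + 11n ln 22 − 11n + O(ln n)
      = 11n (ln 242 − 1) + O(ln n).
Numerically ln(242) − 1 ≈ 4.4889.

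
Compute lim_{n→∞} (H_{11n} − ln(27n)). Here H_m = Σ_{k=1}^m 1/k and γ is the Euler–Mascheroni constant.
lim = ln(11/27) + γ

By Euler-Maclaurin, H_m = ln m + γ + O(1/m). So
  H_{11n} − ln(27n) = ln(11n) + γ − ln(27n) + O(1/n)
                       = ln(11/27) + γ + O(1/n).
Hence the limit is ln(11/27) + γ.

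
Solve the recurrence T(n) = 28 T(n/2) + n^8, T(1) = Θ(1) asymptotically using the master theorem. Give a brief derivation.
T(n) = Θ(n^8)

log_2 28 ≈ 4.807. f(n) = n^8 dominates n^(log_2 28) since 8 > 4.807, and the regularity condition a·f(n/b) = 28·(n/2)^8 = (28/256)·n^8 ≤ c·f(n) holds with c = 28/256 ≈ 0.109 < 1. So this is Case 3: T(n) = Θ(f(n)) = Θ(n^8).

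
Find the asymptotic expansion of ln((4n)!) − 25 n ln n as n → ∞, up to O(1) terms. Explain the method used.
ln((4n)!) − 25 n ln n = −21 n ln n + 4(ln 4 − 1) n + (1/2) ln(2π·4n) + O(1/n)

Stirling: ln((4n)!) = 4n ln(4n) − 4n + (1/2) ln(2π·4n) + O(1/n).
Expand 4n ln(4n) = 4n (ln n + ln 4) = 4n ln n + 4n ln 4.
Subtract 25n ln n: leading term is (4 − 25) n ln n = −21 n ln n. The next term is 4n ln 4 − 4n = 4(ln 4 − 1) n. Then the (1/2) ln(2π·4n) correction.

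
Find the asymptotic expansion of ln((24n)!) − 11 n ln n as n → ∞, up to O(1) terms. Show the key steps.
ln((24n)!) − 11 n ln n = 13 n ln n + 24(ln 24 − 1) n + (1/2) ln(2π·24n) + O(1/n)

Stirling: ln((24n)!) = 24n ln(24n) − 24n + (1/2) ln(2π·24n) + O(1/n).
Expand 24n ln(24n) = 24n (ln n + ln 24) = 24n ln n + 24n ln 24.
Subtract 11n ln n: leading term is (24 − 11) n ln n = 13 n ln n. The next term is 24n ln 24 − 24n = 24(ln 24 − 1) n. Then the (1/2) ln(2π·24n) correction.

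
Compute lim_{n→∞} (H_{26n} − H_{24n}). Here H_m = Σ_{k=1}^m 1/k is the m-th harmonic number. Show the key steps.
lim = ln(26/24) = ln(13/12)

Euler-Maclaurin gives H_m = ln m + γ + 1/(2m) + O(1/m^2). The γ and O(1/m) terms cancel in the difference:
  H_{26n} − H_{24n} = ln(26n) − ln(24n) + O(1/n) = ln(26/24) + O(1/n).
Hence the limit is ln(26/24) = ln(13/12).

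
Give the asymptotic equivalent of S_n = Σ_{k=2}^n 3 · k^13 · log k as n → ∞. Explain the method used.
S_n ~ 3 · n^14 log n / 14 − 3 · n^14 / 196

By integral comparison, S_n = ∫_1^n 3 · x^13 · log x dx + O(n^13 · log n). For the integral, ∫ x^13 log x dx = n^14 log n / 14 − n^14/196 (integration by parts). Hence S_n ~ 3 · n^14 log n / 14 − 3 · n^14 / 196.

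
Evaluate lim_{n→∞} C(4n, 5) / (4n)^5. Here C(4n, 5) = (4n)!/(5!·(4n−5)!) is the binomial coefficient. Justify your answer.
lim = 1/5! = 1/120

With N = 4n → ∞: C(N, 5) / N^5 = [N(N−1)…(N−4)] / (5! · N^5) = (1/5!) · 1 · (1 − 1/(4n)) · (1 − 2/(4n)) · (1 − 3/(4n)) · (1 − 4/(4n)). Each factor → 1 as N → ∞, so the limit is 1/5! = 1/120.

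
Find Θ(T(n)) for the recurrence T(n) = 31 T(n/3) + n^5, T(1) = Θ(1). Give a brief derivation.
T(n) = Θ(n^5)

log_3 31 ≈ 3.126. f(n) = n^5 dominates n^(log_3 31) since 5 > 3.126, and the regularity condition a·f(n/b) = 31·(n/3)^5 = (31/243)·n^5 ≤ c·f(n) holds with c = 31/243 ≈ 0.128 < 1. So this is Case 3: T(n) = Θ(f(n)) = Θ(n^5).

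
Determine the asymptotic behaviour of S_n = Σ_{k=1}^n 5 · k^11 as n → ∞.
S_n ~ 5 · n^12 / 12

By integral comparison (Euler-Maclaurin), Σ_{k=1}^n 5 · k^11 = 5 · ∫_0^n x^11 dx + O(n^11) = 5 · n^12/12 + O(n^11). (Equivalently, Faulhaber's formula gives the same leading term.)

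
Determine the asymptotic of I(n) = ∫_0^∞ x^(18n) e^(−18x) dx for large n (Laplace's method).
I(n) ~ (sqrt(2π·18n) / 18) · (18n/(18e))^(18n)

Write the integrand as exp(18n ln x − 18x) and set f(x) = 18n ln x − 18x. Then f'(x) = 18n/x − 18 = 0 at x* = 18n/18, and f''(x*) = −18n/x*^2 = −18^2/(18n). Laplace's method (interior maximum) gives
  I(n) ~ e^(f(x*)) · sqrt(2π / |f''(x*)|)
        = exp(18n ln(18n/18) − 18n) · sqrt(2π · 18n / 18^2)
        = (18n/18)^(18n) e^(−18n) · sqrt(2π·18n) / 18
        = (sqrt(2π·18n) / 18) · (18n/(18e))^(18n).
This matches Γ(18n+1)/18^(18n+1) with Stirling applied to Γ.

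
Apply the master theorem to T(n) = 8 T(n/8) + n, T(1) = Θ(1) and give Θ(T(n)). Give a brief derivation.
T(n) = Θ(n log n)

log_8 8 = 1, and f(n) = n = Θ(n^(log_8 8)). This is Case 2 of the master theorem: T(n) = Θ(f(n) · log n) = Θ(n log n).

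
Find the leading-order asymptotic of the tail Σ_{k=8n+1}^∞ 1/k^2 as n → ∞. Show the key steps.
Σ_{k>8n} 1/k^2 ~ 1/(1 · (8n))

Compare to the integral: ∫_{8n}^∞ x^(−2) dx = [−x^(−1)/1]_{8n}^∞ = 1/((2−1)·(8n)). Euler-Maclaurin then gives
  Σ_{k>8n} 1/k^2 = ∫_{8n}^∞ dx/x^2 − 1/(2·(8n)^2) + O(1/(8n)^3).
(Equivalently this is ζ(2) − Σ_{k≤8n} 1/k^2.)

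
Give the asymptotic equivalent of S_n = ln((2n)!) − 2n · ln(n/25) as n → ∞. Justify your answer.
S_n ~ 2n · (ln 50 − 1) + O(ln n)

Stirling: ln((2n)!) = 2n ln(2n) − 2n + O(ln n).
  S_n = 2n ln(2n) − 2n − 2n ln(n/25) + O(ln n)
      = 2n ln(2n) − 2n ln n + 2n ln 25 − 2n + O(ln n)
      = 2n ln 2 + 2n ln 25 − 2n + O(ln n)
      = 2n (ln 50 − 1) + O(ln n).
Numerically ln(50) − 1 ≈ 2.9120.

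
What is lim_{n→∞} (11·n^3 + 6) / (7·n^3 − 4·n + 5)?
lim = 11/7

For large n the leading n^3 terms dominate both numerator and denominator. Dividing top and bottom by n^3, every other term tends to 0, leaving 11/7.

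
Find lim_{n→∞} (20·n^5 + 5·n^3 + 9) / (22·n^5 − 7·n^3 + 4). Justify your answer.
lim = 20/22 = 10/11

For large n the leading n^5 terms dominate both numerator and denominator. Dividing top and bottom by n^5, every other term tends to 0, leaving 20/22 = 10/11.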